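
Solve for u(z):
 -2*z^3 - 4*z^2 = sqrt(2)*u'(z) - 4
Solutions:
 u(z) = C1 - sqrt(2)*z^4/4 - 2*sqrt(2)*z^3/3 + 2*sqrt(2)*z


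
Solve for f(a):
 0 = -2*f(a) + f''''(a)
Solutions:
 f(a) = C1*exp(-2^(1/4)*a) + C2*exp(2^(1/4)*a) + C3*sin(2^(1/4)*a) + C4*cos(2^(1/4)*a)


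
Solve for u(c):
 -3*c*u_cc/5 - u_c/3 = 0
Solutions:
 u(c) = C1 + C2*c^(4/9)


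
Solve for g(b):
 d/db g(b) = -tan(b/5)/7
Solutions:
 g(b) = C1 + 5*log(cos(b/5))/7


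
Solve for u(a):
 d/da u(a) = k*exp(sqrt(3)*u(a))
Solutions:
 u(a) = sqrt(3)*(2*log(-1/(C1 + a*k)) - log(3))/6


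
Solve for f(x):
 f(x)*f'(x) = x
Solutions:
 f(x) = -sqrt(C1 + x^2)
 f(x) = sqrt(C1 + x^2)


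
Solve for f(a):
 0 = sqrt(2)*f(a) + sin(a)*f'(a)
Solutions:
 f(a) = C1*(cos(a) + 1)^(sqrt(2)/2)/(cos(a) - 1)^(sqrt(2)/2)


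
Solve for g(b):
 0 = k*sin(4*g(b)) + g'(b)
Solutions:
 g(b) = -acos((-C1 - exp(8*b*k))/(C1 - exp(8*b*k)))/4 + pi/2
 g(b) = acos((-C1 - exp(8*b*k))/(C1 - exp(8*b*k)))/4


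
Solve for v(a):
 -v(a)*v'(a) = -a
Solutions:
 v(a) = -sqrt(C1 + a^2)
 v(a) = sqrt(C1 + a^2)


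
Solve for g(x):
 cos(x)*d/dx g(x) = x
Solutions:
 g(x) = C1 + Integral(x/cos(x), x)


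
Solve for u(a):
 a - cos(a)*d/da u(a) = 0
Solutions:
 u(a) = C1 + Integral(a/cos(a), a)


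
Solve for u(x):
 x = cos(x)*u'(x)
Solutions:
 u(x) = C1 + Integral(x/cos(x), x)


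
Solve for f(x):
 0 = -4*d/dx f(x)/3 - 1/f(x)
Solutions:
 f(x) = -sqrt(C1 - 6*x)/2
 f(x) = sqrt(C1 - 6*x)/2


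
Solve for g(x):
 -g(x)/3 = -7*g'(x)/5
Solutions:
 g(x) = C1*exp(5*x/21)


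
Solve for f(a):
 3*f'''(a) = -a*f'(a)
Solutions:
 f(a) = C1 + Integral(C2*airyai(-3^(2/3)*a/3) + C3*airybi(-3^(2/3)*a/3), a)


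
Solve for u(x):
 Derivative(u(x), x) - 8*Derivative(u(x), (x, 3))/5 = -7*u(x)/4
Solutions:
 u(x) = C1*exp(-15^(1/3)*x*(2*15^(1/3)/(sqrt(3849) + 63)^(1/3) + (sqrt(3849) + 63)^(1/3))/24)*sin(3^(1/6)*5^(1/3)*x*(-3^(2/3)*(sqrt(3849) + 63)^(1/3) + 6*5^(1/3)/(sqrt(3849) + 63)^(1/3))/24) + C2*exp(-15^(1/3)*x*(2*15^(1/3)/(sqrt(3849) + 63)^(1/3) + (sqrt(3849) + 63)^(1/3))/24)*cos(3^(1/6)*5^(1/3)*x*(-3^(2/3)*(sqrt(3849) + 63)^(1/3) + 6*5^(1/3)/(sqrt(3849) + 63)^(1/3))/24) + C3*exp(15^(1/3)*x*(2*15^(1/3)/(sqrt(3849) + 63)^(1/3) + (sqrt(3849) + 63)^(1/3))/12)


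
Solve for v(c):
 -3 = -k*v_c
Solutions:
 v(c) = C1 + 3*c/k


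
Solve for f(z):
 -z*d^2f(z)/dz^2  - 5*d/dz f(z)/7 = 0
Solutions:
 f(z) = C1 + C2*z^(2/7)


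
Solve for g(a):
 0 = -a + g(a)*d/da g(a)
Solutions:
 g(a) = -sqrt(C1 + a^2)
 g(a) = sqrt(C1 + a^2)


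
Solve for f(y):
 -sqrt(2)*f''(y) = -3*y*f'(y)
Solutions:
 f(y) = C1 + C2*erfi(2^(1/4)*sqrt(3)*y/2)


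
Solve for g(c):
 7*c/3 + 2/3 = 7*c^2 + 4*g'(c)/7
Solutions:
 g(c) = C1 - 49*c^3/12 + 49*c^2/24 + 7*c/6


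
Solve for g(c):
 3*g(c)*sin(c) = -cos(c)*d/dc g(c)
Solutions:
 g(c) = C1*cos(c)^3


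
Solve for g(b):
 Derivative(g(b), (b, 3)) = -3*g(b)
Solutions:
 g(b) = C3*exp(-3^(1/3)*b) + (C1*sin(3^(5/6)*b/2) + C2*cos(3^(5/6)*b/2))*exp(3^(1/3)*b/2)


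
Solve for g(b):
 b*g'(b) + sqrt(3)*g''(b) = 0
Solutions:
 g(b) = C1 + C2*erf(sqrt(2)*3^(3/4)*b/6)


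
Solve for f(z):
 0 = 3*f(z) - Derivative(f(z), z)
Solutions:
 f(z) = C1*exp(3*z)


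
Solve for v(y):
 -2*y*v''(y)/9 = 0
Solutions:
 v(y) = C1 + C2*y


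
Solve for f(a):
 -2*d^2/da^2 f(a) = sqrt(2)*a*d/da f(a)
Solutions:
 f(a) = C1 + C2*erf(2^(1/4)*a/2)


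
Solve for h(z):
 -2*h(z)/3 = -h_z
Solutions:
 h(z) = C1*exp(2*z/3)


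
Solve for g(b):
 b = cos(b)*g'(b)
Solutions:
 g(b) = C1 + Integral(b/cos(b), b)


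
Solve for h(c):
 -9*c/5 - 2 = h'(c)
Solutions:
 h(c) = C1 - 9*c^2/10 - 2*c


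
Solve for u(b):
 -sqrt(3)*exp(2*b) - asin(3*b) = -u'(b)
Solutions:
 u(b) = C1 + b*asin(3*b) + sqrt(1 - 9*b^2)/3 + sqrt(3)*exp(2*b)/2


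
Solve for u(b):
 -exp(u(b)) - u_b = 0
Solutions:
 u(b) = log(1/(C1 + b))


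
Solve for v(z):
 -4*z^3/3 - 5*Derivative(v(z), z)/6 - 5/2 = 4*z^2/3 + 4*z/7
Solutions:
 v(z) = C1 - 2*z^4/5 - 8*z^3/15 - 12*z^2/35 - 3*z


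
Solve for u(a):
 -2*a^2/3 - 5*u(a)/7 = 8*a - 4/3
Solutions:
 u(a) = -14*a^2/15 - 56*a/5 + 28/15


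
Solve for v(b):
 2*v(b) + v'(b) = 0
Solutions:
 v(b) = C1*exp(-2*b)


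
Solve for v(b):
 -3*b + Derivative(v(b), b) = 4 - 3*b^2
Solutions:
 v(b) = C1 - b^3 + 3*b^2/2 + 4*b


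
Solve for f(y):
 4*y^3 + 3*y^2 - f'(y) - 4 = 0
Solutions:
 f(y) = C1 + y^4 + y^3 - 4*y


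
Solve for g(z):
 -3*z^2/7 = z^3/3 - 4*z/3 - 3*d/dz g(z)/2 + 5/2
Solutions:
 g(z) = C1 + z^4/18 + 2*z^3/21 - 4*z^2/9 + 5*z/3


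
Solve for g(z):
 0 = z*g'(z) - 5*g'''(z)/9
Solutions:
 g(z) = C1 + Integral(C2*airyai(15^(2/3)*z/5) + C3*airybi(15^(2/3)*z/5), z)


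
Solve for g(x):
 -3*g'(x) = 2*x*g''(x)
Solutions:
 g(x) = C1 + C2/sqrt(x)


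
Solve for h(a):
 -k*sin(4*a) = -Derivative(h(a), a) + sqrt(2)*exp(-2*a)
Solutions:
 h(a) = C1 - k*cos(4*a)/4 - sqrt(2)*exp(-2*a)/2


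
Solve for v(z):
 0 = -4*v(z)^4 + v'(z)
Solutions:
 v(z) = (-1/(C1 + 12*z))^(1/3)
 v(z) = (-1/(C1 + 4*z))^(1/3)*(-3^(2/3) - 3*3^(1/6)*I)/6
 v(z) = (-1/(C1 + 4*z))^(1/3)*(-3^(2/3) + 3*3^(1/6)*I)/6


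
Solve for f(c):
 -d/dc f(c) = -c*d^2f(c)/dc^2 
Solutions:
 f(c) = C1 + C2*c^2


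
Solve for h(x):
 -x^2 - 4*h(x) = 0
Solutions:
 h(x) = -x^2/4


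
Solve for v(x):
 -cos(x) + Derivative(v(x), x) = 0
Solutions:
 v(x) = C1 + sin(x)


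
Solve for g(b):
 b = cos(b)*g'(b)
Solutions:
 g(b) = C1 + Integral(b/cos(b), b)


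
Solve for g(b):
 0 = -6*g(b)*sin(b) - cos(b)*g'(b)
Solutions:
 g(b) = C1*cos(b)^6


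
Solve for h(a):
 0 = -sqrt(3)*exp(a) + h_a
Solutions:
 h(a) = C1 + sqrt(3)*exp(a)


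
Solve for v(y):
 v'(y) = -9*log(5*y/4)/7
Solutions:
 v(y) = C1 - 9*y*log(y)/7 - 9*y*log(5)/7 + 9*y/7 + 18*y*log(2)/7


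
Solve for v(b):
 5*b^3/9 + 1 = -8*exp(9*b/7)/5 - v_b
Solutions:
 v(b) = C1 - 5*b^4/36 - b - 56*exp(9*b/7)/45


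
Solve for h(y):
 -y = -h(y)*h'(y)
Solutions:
 h(y) = -sqrt(C1 + y^2)
 h(y) = sqrt(C1 + y^2)


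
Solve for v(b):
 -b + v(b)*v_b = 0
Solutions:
 v(b) = -sqrt(C1 + b^2)
 v(b) = sqrt(C1 + b^2)


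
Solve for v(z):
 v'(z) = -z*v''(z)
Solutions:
 v(z) = C1 + C2*log(z)


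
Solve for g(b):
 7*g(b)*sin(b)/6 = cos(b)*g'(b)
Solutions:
 g(b) = C1/cos(b)^(7/6)


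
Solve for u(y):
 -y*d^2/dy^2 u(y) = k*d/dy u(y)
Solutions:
 u(y) = C1 + y^(1 - re(k))*(C2*sin(log(y)*Abs(im(k))) + C3*cos(log(y)*im(k)))


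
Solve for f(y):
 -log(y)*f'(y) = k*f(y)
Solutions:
 f(y) = C1*exp(-k*li(y))


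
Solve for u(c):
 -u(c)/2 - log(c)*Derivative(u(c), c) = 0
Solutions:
 u(c) = C1*exp(-li(c)/2)


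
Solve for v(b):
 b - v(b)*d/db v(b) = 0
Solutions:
 v(b) = -sqrt(C1 + b^2)
 v(b) = sqrt(C1 + b^2)


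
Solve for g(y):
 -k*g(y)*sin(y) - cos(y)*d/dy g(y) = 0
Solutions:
 g(y) = C1*exp(k*log(cos(y)))


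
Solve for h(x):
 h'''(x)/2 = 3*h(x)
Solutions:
 h(x) = C3*exp(6^(1/3)*x) + (C1*sin(2^(1/3)*3^(5/6)*x/2) + C2*cos(2^(1/3)*3^(5/6)*x/2))*exp(-6^(1/3)*x/2)


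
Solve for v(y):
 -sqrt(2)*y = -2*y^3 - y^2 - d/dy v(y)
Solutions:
 v(y) = C1 - y^4/2 - y^3/3 + sqrt(2)*y^2/2


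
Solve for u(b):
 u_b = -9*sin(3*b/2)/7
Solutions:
 u(b) = C1 + 6*cos(3*b/2)/7


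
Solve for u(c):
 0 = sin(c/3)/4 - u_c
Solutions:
 u(c) = C1 - 3*cos(c/3)/4


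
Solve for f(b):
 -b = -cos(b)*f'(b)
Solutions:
 f(b) = C1 + Integral(b/cos(b), b)


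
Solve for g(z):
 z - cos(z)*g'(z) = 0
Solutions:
 g(z) = C1 + Integral(z/cos(z), z)


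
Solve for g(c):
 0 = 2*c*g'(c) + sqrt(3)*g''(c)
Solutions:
 g(c) = C1 + C2*erf(3^(3/4)*c/3)


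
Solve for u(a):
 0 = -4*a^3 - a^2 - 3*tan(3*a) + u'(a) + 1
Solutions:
 u(a) = C1 + a^4 + a^3/3 - a - log(cos(3*a))


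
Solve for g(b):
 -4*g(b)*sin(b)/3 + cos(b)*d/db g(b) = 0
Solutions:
 g(b) = C1/cos(b)^(4/3)


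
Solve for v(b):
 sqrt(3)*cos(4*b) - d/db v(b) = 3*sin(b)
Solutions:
 v(b) = C1 + sqrt(3)*sin(4*b)/4 + 3*cos(b)


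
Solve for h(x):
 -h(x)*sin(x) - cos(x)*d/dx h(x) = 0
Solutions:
 h(x) = C1*cos(x)


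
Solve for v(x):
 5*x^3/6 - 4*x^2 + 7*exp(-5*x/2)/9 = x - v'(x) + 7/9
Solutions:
 v(x) = C1 - 5*x^4/24 + 4*x^3/3 + x^2/2 + 7*x/9 + 14*exp(-5*x/2)/45


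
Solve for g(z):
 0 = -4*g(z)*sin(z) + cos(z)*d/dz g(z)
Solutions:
 g(z) = C1/cos(z)^4


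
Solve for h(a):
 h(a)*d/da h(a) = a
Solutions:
 h(a) = -sqrt(C1 + a^2)
 h(a) = sqrt(C1 + a^2)


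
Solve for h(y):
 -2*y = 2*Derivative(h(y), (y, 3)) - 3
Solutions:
 h(y) = C1 + C2*y + C3*y^2 - y^4/24 + y^3/4


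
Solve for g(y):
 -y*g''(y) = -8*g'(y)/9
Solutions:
 g(y) = C1 + C2*y^(17/9)


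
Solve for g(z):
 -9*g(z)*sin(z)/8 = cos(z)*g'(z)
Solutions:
 g(z) = C1*cos(z)^(9/8)


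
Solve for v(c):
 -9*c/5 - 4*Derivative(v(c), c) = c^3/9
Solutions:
 v(c) = C1 - c^4/144 - 9*c^2/40


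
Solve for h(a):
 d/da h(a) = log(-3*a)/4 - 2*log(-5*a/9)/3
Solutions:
 h(a) = C1 - 5*a*log(-a)/12 + a*(-8*log(5) + 5 + 19*log(3))/12


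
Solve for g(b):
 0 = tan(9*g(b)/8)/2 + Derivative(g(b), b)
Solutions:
 g(b) = -8*asin(C1*exp(-9*b/16))/9 + 8*pi/9
 g(b) = 8*asin(C1*exp(-9*b/16))/9


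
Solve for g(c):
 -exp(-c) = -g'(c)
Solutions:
 g(c) = C1 - exp(-c)


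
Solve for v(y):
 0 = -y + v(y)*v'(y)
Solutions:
 v(y) = -sqrt(C1 + y^2)
 v(y) = sqrt(C1 + y^2)


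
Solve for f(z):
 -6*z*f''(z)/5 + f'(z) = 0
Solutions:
 f(z) = C1 + C2*z^(11/6)


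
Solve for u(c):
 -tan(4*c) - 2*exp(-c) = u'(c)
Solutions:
 u(c) = C1 - log(tan(4*c)^2 + 1)/8 + 2*exp(-c)


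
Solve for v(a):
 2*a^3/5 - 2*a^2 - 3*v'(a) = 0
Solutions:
 v(a) = C1 + a^4/30 - 2*a^3/9


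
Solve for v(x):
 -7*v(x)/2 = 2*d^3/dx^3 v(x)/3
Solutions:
 v(x) = C3*exp(-42^(1/3)*x/2) + (C1*sin(14^(1/3)*3^(5/6)*x/4) + C2*cos(14^(1/3)*3^(5/6)*x/4))*exp(42^(1/3)*x/4)


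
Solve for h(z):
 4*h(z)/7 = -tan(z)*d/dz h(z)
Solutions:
 h(z) = C1/sin(z)^(4/7)


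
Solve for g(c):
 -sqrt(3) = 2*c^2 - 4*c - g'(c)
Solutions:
 g(c) = C1 + 2*c^3/3 - 2*c^2 + sqrt(3)*c


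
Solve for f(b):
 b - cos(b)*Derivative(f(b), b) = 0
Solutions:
 f(b) = C1 + Integral(b/cos(b), b)


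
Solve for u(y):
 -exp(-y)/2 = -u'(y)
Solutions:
 u(y) = C1 - exp(-y)/2


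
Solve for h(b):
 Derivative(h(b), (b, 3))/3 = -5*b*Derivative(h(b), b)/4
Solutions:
 h(b) = C1 + Integral(C2*airyai(-30^(1/3)*b/2) + C3*airybi(-30^(1/3)*b/2), b)


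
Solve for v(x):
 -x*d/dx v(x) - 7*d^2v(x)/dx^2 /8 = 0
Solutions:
 v(x) = C1 + C2*erf(2*sqrt(7)*x/7)


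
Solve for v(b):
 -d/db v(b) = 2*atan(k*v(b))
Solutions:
 Integral(1/atan(_y*k), (_y, v(b))) = C1 - 2*b


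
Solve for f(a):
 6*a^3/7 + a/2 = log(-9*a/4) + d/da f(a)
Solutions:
 f(a) = C1 + 3*a^4/14 + a^2/4 - a*log(-a) + a*(-2*log(3) + 1 + 2*log(2))


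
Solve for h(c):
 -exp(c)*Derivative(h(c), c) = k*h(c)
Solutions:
 h(c) = C1*exp(k*exp(-c))


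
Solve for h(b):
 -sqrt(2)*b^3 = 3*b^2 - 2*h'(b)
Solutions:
 h(b) = C1 + sqrt(2)*b^4/8 + b^3/2


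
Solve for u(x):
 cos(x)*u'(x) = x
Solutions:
 u(x) = C1 + Integral(x/cos(x), x)


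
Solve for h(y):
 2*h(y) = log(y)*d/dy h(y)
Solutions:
 h(y) = C1*exp(2*li(y))


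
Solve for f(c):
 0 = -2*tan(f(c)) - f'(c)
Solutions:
 f(c) = pi - asin(C1*exp(-2*c))
 f(c) = asin(C1*exp(-2*c))


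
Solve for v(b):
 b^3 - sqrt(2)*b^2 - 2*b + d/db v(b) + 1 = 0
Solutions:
 v(b) = C1 - b^4/4 + sqrt(2)*b^3/3 + b^2 - b


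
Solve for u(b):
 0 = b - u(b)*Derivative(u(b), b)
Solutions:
 u(b) = -sqrt(C1 + b^2)
 u(b) = sqrt(C1 + b^2)


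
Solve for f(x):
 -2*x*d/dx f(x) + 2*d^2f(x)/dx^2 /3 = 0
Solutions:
 f(x) = C1 + C2*erfi(sqrt(6)*x/2)


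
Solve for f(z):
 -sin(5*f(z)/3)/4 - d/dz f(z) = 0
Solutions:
 z/4 + 3*log(cos(5*f(z)/3) - 1)/10 - 3*log(cos(5*f(z)/3) + 1)/10 = C1


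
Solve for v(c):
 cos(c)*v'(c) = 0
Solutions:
 v(c) = C1


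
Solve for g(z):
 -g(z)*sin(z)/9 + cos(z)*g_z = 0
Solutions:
 g(z) = C1/cos(z)^(1/9)


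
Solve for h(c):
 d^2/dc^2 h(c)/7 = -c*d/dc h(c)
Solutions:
 h(c) = C1 + C2*erf(sqrt(14)*c/2)


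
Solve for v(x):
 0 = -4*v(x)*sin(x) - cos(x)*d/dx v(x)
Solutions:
 v(x) = C1*cos(x)^4


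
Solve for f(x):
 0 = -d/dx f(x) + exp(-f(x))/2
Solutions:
 f(x) = log(C1 + x/2)


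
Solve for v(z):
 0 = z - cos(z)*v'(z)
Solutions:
 v(z) = C1 + Integral(z/cos(z), z)


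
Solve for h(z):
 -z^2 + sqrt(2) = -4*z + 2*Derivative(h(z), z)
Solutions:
 h(z) = C1 - z^3/6 + z^2 + sqrt(2)*z/2


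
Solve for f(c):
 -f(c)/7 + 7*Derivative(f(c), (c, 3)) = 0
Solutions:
 f(c) = C3*exp(7^(1/3)*c/7) + (C1*sin(sqrt(3)*7^(1/3)*c/14) + C2*cos(sqrt(3)*7^(1/3)*c/14))*exp(-7^(1/3)*c/14)


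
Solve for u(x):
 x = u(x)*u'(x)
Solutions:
 u(x) = -sqrt(C1 + x^2)
 u(x) = sqrt(C1 + x^2)


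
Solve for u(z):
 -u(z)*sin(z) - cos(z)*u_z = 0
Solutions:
 u(z) = C1*cos(z)


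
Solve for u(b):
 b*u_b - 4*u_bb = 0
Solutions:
 u(b) = C1 + C2*erfi(sqrt(2)*b/4)


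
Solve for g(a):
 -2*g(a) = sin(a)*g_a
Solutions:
 g(a) = C1*(cos(a) + 1)/(cos(a) - 1)


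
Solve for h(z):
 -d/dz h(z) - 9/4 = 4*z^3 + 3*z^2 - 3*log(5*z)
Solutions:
 h(z) = C1 - z^4 - z^3 + 3*z*log(z) - 21*z/4 + z*log(125)


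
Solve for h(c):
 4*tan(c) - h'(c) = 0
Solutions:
 h(c) = C1 - 4*log(cos(c))


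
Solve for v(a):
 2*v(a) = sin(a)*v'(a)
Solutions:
 v(a) = C1*(cos(a) - 1)/(cos(a) + 1)


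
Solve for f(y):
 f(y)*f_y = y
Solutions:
 f(y) = -sqrt(C1 + y^2)
 f(y) = sqrt(C1 + y^2)


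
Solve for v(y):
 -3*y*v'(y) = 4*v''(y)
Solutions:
 v(y) = C1 + C2*erf(sqrt(6)*y/4)


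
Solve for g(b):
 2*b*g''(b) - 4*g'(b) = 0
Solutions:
 g(b) = C1 + C2*b^3


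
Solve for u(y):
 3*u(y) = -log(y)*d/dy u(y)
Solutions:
 u(y) = C1*exp(-3*li(y))


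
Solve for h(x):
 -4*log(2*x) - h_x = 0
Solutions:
 h(x) = C1 - 4*x*log(x) - x*log(16) + 4*x


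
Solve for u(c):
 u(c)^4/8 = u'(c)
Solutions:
 u(c) = 2*(-1/(C1 + 3*c))^(1/3)
 u(c) = (-1/(C1 + c))^(1/3)*(-3^(2/3)/3 - 3^(1/6)*I)
 u(c) = (-1/(C1 + c))^(1/3)*(-3^(2/3)/3 + 3^(1/6)*I)


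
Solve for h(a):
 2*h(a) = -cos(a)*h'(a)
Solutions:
 h(a) = C1*(sin(a) - 1)/(sin(a) + 1)


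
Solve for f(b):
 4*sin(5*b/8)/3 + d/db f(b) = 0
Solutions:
 f(b) = C1 + 32*cos(5*b/8)/15


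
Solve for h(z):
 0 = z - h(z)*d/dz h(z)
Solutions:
 h(z) = -sqrt(C1 + z^2)
 h(z) = sqrt(C1 + z^2)


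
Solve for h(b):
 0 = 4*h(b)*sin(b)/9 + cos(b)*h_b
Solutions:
 h(b) = C1*cos(b)^(4/9)


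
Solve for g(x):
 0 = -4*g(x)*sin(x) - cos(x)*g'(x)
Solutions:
 g(x) = C1*cos(x)^4


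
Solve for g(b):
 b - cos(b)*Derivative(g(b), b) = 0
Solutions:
 g(b) = C1 + Integral(b/cos(b), b)


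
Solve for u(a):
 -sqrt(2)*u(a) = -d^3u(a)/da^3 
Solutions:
 u(a) = C3*exp(2^(1/6)*a) + (C1*sin(2^(1/6)*sqrt(3)*a/2) + C2*cos(2^(1/6)*sqrt(3)*a/2))*exp(-2^(1/6)*a/2)


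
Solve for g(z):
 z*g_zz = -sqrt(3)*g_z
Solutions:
 g(z) = C1 + C2*z^(1 - sqrt(3))


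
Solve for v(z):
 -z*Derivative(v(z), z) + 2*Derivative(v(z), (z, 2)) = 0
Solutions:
 v(z) = C1 + C2*erfi(z/2)


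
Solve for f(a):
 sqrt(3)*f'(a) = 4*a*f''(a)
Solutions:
 f(a) = C1 + C2*a^(sqrt(3)/4 + 1)


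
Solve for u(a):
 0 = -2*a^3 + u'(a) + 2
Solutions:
 u(a) = C1 + a^4/2 - 2*a


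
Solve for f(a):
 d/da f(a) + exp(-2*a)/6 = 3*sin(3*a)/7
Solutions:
 f(a) = C1 - cos(3*a)/7 + exp(-2*a)/12


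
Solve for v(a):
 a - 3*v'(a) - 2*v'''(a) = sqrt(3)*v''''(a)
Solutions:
 v(a) = C1 + C2*exp(a*(-8*sqrt(3) + 8*18^(1/3)/(135*sqrt(11) + 259*sqrt(3))^(1/3) + 12^(1/3)*(135*sqrt(11) + 259*sqrt(3))^(1/3))/36)*sin(2^(1/3)*3^(1/6)*a*(-2^(1/3)*3^(2/3)*(135*sqrt(11) + 259*sqrt(3))^(1/3) + 24/(135*sqrt(11) + 259*sqrt(3))^(1/3))/36) + C3*exp(a*(-8*sqrt(3) + 8*18^(1/3)/(135*sqrt(11) + 259*sqrt(3))^(1/3) + 12^(1/3)*(135*sqrt(11) + 259*sqrt(3))^(1/3))/36)*cos(2^(1/3)*3^(1/6)*a*(-2^(1/3)*3^(2/3)*(135*sqrt(11) + 259*sqrt(3))^(1/3) + 24/(135*sqrt(11) + 259*sqrt(3))^(1/3))/36) + C4*exp(-a*(8*18^(1/3)/(135*sqrt(11) + 259*sqrt(3))^(1/3) + 4*sqrt(3) + 12^(1/3)*(135*sqrt(11) + 259*sqrt(3))^(1/3))/18) + a^2/6


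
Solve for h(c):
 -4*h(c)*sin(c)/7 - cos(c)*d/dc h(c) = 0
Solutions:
 h(c) = C1*cos(c)^(4/7)


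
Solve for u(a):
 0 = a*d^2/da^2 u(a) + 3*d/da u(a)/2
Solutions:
 u(a) = C1 + C2/sqrt(a)


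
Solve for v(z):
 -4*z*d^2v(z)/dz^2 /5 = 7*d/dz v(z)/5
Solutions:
 v(z) = C1 + C2/z^(3/4)


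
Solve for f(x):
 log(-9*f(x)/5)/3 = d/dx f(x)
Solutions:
 -3*Integral(1/(log(-_y) - log(5) + 2*log(3)), (_y, f(x))) = C1 - x


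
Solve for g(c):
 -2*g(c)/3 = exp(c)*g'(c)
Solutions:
 g(c) = C1*exp(2*exp(-c)/3)


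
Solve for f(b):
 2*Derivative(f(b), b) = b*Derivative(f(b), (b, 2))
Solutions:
 f(b) = C1 + C2*b^3


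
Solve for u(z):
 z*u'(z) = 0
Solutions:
 u(z) = C1


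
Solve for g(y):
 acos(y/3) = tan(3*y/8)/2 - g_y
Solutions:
 g(y) = C1 - y*acos(y/3) + sqrt(9 - y^2) - 4*log(cos(3*y/8))/3


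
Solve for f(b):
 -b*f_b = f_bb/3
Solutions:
 f(b) = C1 + C2*erf(sqrt(6)*b/2)


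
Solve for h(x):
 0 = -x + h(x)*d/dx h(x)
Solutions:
 h(x) = -sqrt(C1 + x^2)
 h(x) = sqrt(C1 + x^2)


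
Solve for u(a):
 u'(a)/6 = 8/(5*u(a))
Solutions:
 u(a) = -sqrt(C1 + 480*a)/5
 u(a) = sqrt(C1 + 480*a)/5


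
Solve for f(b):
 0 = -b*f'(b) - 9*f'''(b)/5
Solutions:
 f(b) = C1 + Integral(C2*airyai(-15^(1/3)*b/3) + C3*airybi(-15^(1/3)*b/3), b)


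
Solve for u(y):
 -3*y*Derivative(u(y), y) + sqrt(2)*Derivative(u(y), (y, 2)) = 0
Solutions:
 u(y) = C1 + C2*erfi(2^(1/4)*sqrt(3)*y/2)


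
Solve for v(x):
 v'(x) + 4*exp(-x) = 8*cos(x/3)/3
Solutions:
 v(x) = C1 + 8*sin(x/3) + 4*exp(-x)


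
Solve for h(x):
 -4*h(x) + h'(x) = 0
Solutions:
 h(x) = C1*exp(4*x)


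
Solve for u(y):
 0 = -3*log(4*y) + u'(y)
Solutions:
 u(y) = C1 + 3*y*log(y) - 3*y + y*log(64)


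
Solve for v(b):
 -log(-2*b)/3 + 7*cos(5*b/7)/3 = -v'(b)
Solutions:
 v(b) = C1 + b*log(-b)/3 - b/3 + b*log(2)/3 - 49*sin(5*b/7)/15


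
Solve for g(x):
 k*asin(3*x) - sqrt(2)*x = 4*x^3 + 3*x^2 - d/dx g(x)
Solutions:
 g(x) = C1 - k*(x*asin(3*x) + sqrt(1 - 9*x^2)/3) + x^4 + x^3 + sqrt(2)*x^2/2


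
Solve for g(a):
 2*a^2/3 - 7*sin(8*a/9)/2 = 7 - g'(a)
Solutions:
 g(a) = C1 - 2*a^3/9 + 7*a - 63*cos(8*a/9)/16


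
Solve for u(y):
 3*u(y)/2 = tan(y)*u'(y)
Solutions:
 u(y) = C1*sin(y)^(3/2)


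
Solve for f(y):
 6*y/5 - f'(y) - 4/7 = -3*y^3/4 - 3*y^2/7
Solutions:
 f(y) = C1 + 3*y^4/16 + y^3/7 + 3*y^2/5 - 4*y/7


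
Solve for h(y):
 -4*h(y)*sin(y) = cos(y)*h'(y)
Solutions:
 h(y) = C1*cos(y)^4


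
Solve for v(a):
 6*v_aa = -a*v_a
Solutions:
 v(a) = C1 + C2*erf(sqrt(3)*a/6)


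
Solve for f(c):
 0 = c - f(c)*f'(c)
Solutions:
 f(c) = -sqrt(C1 + c^2)
 f(c) = sqrt(C1 + c^2)


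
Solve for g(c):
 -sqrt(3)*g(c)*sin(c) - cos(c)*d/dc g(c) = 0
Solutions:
 g(c) = C1*cos(c)^(sqrt(3))


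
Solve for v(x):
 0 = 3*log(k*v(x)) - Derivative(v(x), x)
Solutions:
 li(k*v(x))/k = C1 + 3*x


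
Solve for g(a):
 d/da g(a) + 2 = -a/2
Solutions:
 g(a) = C1 - a^2/4 - 2*a


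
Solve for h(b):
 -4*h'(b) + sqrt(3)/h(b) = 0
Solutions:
 h(b) = -sqrt(C1 + 2*sqrt(3)*b)/2
 h(b) = sqrt(C1 + 2*sqrt(3)*b)/2


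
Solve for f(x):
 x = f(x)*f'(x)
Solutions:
 f(x) = -sqrt(C1 + x^2)
 f(x) = sqrt(C1 + x^2)


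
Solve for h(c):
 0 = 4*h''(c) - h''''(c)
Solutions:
 h(c) = C1 + C2*c + C3*exp(-2*c) + C4*exp(2*c)


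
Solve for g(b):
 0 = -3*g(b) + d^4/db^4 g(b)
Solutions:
 g(b) = C1*exp(-3^(1/4)*b) + C2*exp(3^(1/4)*b) + C3*sin(3^(1/4)*b) + C4*cos(3^(1/4)*b)


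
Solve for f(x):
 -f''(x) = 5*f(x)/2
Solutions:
 f(x) = C1*sin(sqrt(10)*x/2) + C2*cos(sqrt(10)*x/2)


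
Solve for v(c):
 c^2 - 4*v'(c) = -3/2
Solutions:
 v(c) = C1 + c^3/12 + 3*c/8


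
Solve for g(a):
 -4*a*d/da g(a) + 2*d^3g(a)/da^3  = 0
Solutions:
 g(a) = C1 + Integral(C2*airyai(2^(1/3)*a) + C3*airybi(2^(1/3)*a), a)


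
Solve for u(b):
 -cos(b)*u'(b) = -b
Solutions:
 u(b) = C1 + Integral(b/cos(b), b)


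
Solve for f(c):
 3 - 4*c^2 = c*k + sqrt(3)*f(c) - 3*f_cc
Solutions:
 f(c) = C1*exp(-3^(3/4)*c/3) + C2*exp(3^(3/4)*c/3) - 4*sqrt(3)*c^2/3 - sqrt(3)*c*k/3 - 8 + sqrt(3)


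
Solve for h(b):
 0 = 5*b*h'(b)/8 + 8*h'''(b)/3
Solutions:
 h(b) = C1 + Integral(C2*airyai(-15^(1/3)*b/4) + C3*airybi(-15^(1/3)*b/4), b)


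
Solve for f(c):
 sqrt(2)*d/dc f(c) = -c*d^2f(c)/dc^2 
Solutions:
 f(c) = C1 + C2*c^(1 - sqrt(2))


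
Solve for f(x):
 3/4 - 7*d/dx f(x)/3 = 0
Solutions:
 f(x) = C1 + 9*x/28


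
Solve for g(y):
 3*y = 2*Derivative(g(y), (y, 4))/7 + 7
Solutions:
 g(y) = C1 + C2*y + C3*y^2 + C4*y^3 + 7*y^5/80 - 49*y^4/48


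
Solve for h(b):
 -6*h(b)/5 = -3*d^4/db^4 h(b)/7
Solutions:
 h(b) = C1*exp(-14^(1/4)*5^(3/4)*b/5) + C2*exp(14^(1/4)*5^(3/4)*b/5) + C3*sin(14^(1/4)*5^(3/4)*b/5) + C4*cos(14^(1/4)*5^(3/4)*b/5)


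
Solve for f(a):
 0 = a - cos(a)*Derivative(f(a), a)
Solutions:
 f(a) = C1 + Integral(a/cos(a), a)


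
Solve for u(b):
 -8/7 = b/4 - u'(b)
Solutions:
 u(b) = C1 + b^2/8 + 8*b/7


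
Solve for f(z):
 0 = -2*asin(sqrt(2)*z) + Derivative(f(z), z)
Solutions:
 f(z) = C1 + 2*z*asin(sqrt(2)*z) + sqrt(2)*sqrt(1 - 2*z^2)


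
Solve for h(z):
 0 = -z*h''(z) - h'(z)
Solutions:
 h(z) = C1 + C2*log(z)


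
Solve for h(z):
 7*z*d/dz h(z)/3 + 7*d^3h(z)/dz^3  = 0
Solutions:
 h(z) = C1 + Integral(C2*airyai(-3^(2/3)*z/3) + C3*airybi(-3^(2/3)*z/3), z)


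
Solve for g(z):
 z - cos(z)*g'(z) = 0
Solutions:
 g(z) = C1 + Integral(z/cos(z), z)


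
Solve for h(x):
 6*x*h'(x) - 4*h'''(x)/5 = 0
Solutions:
 h(x) = C1 + Integral(C2*airyai(15^(1/3)*2^(2/3)*x/2) + C3*airybi(15^(1/3)*2^(2/3)*x/2), x)


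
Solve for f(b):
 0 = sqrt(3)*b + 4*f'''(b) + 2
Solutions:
 f(b) = C1 + C2*b + C3*b^2 - sqrt(3)*b^4/96 - b^3/12


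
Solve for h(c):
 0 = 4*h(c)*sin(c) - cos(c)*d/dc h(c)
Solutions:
 h(c) = C1/cos(c)^4


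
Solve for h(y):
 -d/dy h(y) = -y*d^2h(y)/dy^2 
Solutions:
 h(y) = C1 + C2*y^2


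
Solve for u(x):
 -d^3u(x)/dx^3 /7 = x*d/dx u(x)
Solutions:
 u(x) = C1 + Integral(C2*airyai(-7^(1/3)*x) + C3*airybi(-7^(1/3)*x), x)


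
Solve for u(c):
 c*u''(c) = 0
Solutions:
 u(c) = C1 + C2*c


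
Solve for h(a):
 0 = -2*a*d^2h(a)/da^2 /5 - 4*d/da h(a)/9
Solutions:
 h(a) = C1 + C2/a^(1/9)


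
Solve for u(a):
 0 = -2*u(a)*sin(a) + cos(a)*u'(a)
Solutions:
 u(a) = C1/cos(a)^2


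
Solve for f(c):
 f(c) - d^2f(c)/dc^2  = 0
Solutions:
 f(c) = C1*exp(-c) + C2*exp(c)


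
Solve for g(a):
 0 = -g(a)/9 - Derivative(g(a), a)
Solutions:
 g(a) = C1*exp(-a/9)


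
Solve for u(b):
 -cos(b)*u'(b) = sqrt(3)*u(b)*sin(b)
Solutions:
 u(b) = C1*cos(b)^(sqrt(3))


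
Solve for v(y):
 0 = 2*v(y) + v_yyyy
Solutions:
 v(y) = (C1*sin(2^(3/4)*y/2) + C2*cos(2^(3/4)*y/2))*exp(-2^(3/4)*y/2) + (C3*sin(2^(3/4)*y/2) + C4*cos(2^(3/4)*y/2))*exp(2^(3/4)*y/2)


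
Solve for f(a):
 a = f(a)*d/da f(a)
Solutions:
 f(a) = -sqrt(C1 + a^2)
 f(a) = sqrt(C1 + a^2)


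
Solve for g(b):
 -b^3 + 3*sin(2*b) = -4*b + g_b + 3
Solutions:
 g(b) = C1 - b^4/4 + 2*b^2 - 3*b - 3*cos(2*b)/2


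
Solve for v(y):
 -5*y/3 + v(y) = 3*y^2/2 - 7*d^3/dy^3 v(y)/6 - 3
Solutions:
 v(y) = C3*exp(-6^(1/3)*7^(2/3)*y/7) + 3*y^2/2 + 5*y/3 + (C1*sin(2^(1/3)*3^(5/6)*7^(2/3)*y/14) + C2*cos(2^(1/3)*3^(5/6)*7^(2/3)*y/14))*exp(6^(1/3)*7^(2/3)*y/14) - 3


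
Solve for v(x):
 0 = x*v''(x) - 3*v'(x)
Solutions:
 v(x) = C1 + C2*x^4


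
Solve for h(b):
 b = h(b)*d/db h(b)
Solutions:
 h(b) = -sqrt(C1 + b^2)
 h(b) = sqrt(C1 + b^2)


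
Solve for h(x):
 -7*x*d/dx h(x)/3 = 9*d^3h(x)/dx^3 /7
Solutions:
 h(x) = C1 + Integral(C2*airyai(-7^(2/3)*x/3) + C3*airybi(-7^(2/3)*x/3), x)


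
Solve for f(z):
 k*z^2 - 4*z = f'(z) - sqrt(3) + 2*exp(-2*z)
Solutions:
 f(z) = C1 + k*z^3/3 - 2*z^2 + sqrt(3)*z + exp(-2*z)


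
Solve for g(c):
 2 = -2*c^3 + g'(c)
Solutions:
 g(c) = C1 + c^4/2 + 2*c


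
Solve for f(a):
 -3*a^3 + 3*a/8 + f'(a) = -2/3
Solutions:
 f(a) = C1 + 3*a^4/4 - 3*a^2/16 - 2*a/3


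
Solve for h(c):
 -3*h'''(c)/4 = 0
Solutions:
 h(c) = C1 + C2*c + C3*c^2


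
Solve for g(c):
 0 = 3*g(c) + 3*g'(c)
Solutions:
 g(c) = C1*exp(-c)


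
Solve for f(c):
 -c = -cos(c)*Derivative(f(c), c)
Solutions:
 f(c) = C1 + Integral(c/cos(c), c)


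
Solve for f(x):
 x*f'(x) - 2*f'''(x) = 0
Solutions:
 f(x) = C1 + Integral(C2*airyai(2^(2/3)*x/2) + C3*airybi(2^(2/3)*x/2), x)


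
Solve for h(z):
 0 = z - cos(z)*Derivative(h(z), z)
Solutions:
 h(z) = C1 + Integral(z/cos(z), z)


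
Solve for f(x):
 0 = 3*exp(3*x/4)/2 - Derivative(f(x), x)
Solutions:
 f(x) = C1 + 2*exp(3*x/4)


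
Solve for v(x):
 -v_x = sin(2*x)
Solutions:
 v(x) = C1 + cos(2*x)/2


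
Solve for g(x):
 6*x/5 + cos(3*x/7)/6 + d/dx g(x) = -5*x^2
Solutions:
 g(x) = C1 - 5*x^3/3 - 3*x^2/5 - 7*sin(3*x/7)/18


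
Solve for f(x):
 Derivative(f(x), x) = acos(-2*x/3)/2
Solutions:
 f(x) = C1 + x*acos(-2*x/3)/2 + sqrt(9 - 4*x^2)/4


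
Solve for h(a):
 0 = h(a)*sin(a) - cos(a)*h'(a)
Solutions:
 h(a) = C1/cos(a)


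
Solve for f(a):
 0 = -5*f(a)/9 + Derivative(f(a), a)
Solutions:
 f(a) = C1*exp(5*a/9)


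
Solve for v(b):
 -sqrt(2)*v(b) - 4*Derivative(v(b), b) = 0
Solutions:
 v(b) = C1*exp(-sqrt(2)*b/4)


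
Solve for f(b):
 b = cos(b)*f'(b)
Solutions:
 f(b) = C1 + Integral(b/cos(b), b)


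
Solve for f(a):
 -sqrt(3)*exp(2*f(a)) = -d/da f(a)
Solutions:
 f(a) = log(-sqrt(-1/(C1 + sqrt(3)*a))) - log(2)/2
 f(a) = log(-1/(C1 + sqrt(3)*a))/2 - log(2)/2


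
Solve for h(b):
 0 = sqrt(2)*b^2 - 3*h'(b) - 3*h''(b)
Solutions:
 h(b) = C1 + C2*exp(-b) + sqrt(2)*b^3/9 - sqrt(2)*b^2/3 + 2*sqrt(2)*b/3


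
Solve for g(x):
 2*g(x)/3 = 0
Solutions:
 g(x) = 0


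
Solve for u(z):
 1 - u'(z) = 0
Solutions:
 u(z) = C1 + z


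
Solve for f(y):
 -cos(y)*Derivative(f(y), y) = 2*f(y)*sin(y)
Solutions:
 f(y) = C1*cos(y)^2


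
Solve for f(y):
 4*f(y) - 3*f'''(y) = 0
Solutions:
 f(y) = C3*exp(6^(2/3)*y/3) + (C1*sin(2^(2/3)*3^(1/6)*y/2) + C2*cos(2^(2/3)*3^(1/6)*y/2))*exp(-6^(2/3)*y/6)


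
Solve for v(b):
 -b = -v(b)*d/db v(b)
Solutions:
 v(b) = -sqrt(C1 + b^2)
 v(b) = sqrt(C1 + b^2)


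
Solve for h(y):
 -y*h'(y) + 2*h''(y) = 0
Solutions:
 h(y) = C1 + C2*erfi(y/2)


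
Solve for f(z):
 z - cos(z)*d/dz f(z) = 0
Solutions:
 f(z) = C1 + Integral(z/cos(z), z)


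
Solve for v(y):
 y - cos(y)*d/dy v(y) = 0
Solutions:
 v(y) = C1 + Integral(y/cos(y), y)


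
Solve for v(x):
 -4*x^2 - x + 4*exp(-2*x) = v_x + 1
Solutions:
 v(x) = C1 - 4*x^3/3 - x^2/2 - x - 2*exp(-2*x)


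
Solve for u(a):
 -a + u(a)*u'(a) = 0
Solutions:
 u(a) = -sqrt(C1 + a^2)
 u(a) = sqrt(C1 + a^2)


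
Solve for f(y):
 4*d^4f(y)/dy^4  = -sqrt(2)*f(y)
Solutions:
 f(y) = (C1*sin(2^(1/8)*y/2) + C2*cos(2^(1/8)*y/2))*exp(-2^(1/8)*y/2) + (C3*sin(2^(1/8)*y/2) + C4*cos(2^(1/8)*y/2))*exp(2^(1/8)*y/2)


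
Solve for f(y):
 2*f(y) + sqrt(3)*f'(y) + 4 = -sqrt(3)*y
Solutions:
 f(y) = C1*exp(-2*sqrt(3)*y/3) - sqrt(3)*y/2 - 5/4


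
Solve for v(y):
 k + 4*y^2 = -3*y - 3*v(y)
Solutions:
 v(y) = -k/3 - 4*y^2/3 - y


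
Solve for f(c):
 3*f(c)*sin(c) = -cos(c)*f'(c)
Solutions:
 f(c) = C1*cos(c)^3


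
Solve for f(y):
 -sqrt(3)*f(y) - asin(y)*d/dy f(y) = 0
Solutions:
 f(y) = C1*exp(-sqrt(3)*Integral(1/asin(y), y))


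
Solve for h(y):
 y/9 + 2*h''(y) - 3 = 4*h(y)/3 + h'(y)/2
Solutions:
 h(y) = C1*exp(y*(3 - sqrt(393))/24) + C2*exp(y*(3 + sqrt(393))/24) + y/12 - 73/32


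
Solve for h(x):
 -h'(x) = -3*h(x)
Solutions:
 h(x) = C1*exp(3*x)


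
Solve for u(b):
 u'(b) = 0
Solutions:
 u(b) = C1


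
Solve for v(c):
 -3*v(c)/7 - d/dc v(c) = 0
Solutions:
 v(c) = C1*exp(-3*c/7)


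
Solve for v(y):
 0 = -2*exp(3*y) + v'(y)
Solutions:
 v(y) = C1 + 2*exp(3*y)/3


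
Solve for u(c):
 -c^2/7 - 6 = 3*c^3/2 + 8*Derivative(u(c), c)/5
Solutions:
 u(c) = C1 - 15*c^4/64 - 5*c^3/168 - 15*c/4


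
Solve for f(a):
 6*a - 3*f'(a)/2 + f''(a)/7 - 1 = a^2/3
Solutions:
 f(a) = C1 + C2*exp(21*a/2) - 2*a^3/27 + 374*a^2/189 - 1150*a/3969


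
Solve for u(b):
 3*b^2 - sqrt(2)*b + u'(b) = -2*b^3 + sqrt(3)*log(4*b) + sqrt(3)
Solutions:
 u(b) = C1 - b^4/2 - b^3 + sqrt(2)*b^2/2 + sqrt(3)*b*log(b) + 2*sqrt(3)*b*log(2)


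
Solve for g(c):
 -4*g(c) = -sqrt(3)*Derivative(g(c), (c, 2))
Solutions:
 g(c) = C1*exp(-2*3^(3/4)*c/3) + C2*exp(2*3^(3/4)*c/3)


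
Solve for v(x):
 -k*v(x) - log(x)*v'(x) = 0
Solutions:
 v(x) = C1*exp(-k*li(x))


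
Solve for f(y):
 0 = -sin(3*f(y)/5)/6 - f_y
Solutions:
 y/6 + 5*log(cos(3*f(y)/5) - 1)/6 - 5*log(cos(3*f(y)/5) + 1)/6 = C1


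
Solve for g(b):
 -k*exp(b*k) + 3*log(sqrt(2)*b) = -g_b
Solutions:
 g(b) = C1 - 3*b*log(b) + b*(3 - 3*log(2)/2) + exp(b*k)


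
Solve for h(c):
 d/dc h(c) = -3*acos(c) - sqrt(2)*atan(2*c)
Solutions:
 h(c) = C1 - 3*c*acos(c) + 3*sqrt(1 - c^2) - sqrt(2)*(c*atan(2*c) - log(4*c^2 + 1)/4)


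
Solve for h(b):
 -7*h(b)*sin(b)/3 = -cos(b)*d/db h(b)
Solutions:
 h(b) = C1/cos(b)^(7/3)


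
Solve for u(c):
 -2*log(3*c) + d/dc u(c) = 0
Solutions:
 u(c) = C1 + 2*c*log(c) - 2*c + c*log(9)


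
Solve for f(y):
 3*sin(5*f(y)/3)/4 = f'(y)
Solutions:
 -3*y/4 + 3*log(cos(5*f(y)/3) - 1)/10 - 3*log(cos(5*f(y)/3) + 1)/10 = C1


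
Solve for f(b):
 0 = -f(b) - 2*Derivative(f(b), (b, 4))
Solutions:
 f(b) = (C1*sin(2^(1/4)*b/2) + C2*cos(2^(1/4)*b/2))*exp(-2^(1/4)*b/2) + (C3*sin(2^(1/4)*b/2) + C4*cos(2^(1/4)*b/2))*exp(2^(1/4)*b/2)


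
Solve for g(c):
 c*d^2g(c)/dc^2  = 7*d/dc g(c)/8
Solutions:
 g(c) = C1 + C2*c^(15/8)


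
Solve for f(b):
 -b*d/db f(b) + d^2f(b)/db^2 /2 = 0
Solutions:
 f(b) = C1 + C2*erfi(b)


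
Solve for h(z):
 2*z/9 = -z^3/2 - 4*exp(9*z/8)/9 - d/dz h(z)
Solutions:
 h(z) = C1 - z^4/8 - z^2/9 - 32*exp(9*z/8)/81


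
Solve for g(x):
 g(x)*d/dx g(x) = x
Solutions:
 g(x) = -sqrt(C1 + x^2)
 g(x) = sqrt(C1 + x^2)


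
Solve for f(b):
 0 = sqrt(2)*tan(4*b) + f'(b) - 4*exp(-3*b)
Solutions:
 f(b) = C1 - sqrt(2)*log(tan(4*b)^2 + 1)/8 - 4*exp(-3*b)/3


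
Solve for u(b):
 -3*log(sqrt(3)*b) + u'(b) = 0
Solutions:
 u(b) = C1 + 3*b*log(b) - 3*b + 3*b*log(3)/2


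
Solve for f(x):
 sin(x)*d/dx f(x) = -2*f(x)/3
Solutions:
 f(x) = C1*(cos(x) + 1)^(1/3)/(cos(x) - 1)^(1/3)


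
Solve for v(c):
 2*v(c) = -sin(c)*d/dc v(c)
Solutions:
 v(c) = C1*(cos(c) + 1)/(cos(c) - 1)


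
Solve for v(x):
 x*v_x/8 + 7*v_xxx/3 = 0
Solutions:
 v(x) = C1 + Integral(C2*airyai(-3^(1/3)*7^(2/3)*x/14) + C3*airybi(-3^(1/3)*7^(2/3)*x/14), x)


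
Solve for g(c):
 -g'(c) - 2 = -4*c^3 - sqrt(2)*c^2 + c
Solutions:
 g(c) = C1 + c^4 + sqrt(2)*c^3/3 - c^2/2 - 2*c


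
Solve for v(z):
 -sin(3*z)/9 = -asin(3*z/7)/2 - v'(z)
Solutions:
 v(z) = C1 - z*asin(3*z/7)/2 - sqrt(49 - 9*z^2)/6 - cos(3*z)/27


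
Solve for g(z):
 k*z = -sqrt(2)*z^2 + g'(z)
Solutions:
 g(z) = C1 + k*z^2/2 + sqrt(2)*z^3/3


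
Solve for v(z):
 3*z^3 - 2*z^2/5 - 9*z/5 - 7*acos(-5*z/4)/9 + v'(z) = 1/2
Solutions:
 v(z) = C1 - 3*z^4/4 + 2*z^3/15 + 9*z^2/10 + 7*z*acos(-5*z/4)/9 + z/2 + 7*sqrt(16 - 25*z^2)/45


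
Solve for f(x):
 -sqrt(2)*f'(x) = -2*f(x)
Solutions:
 f(x) = C1*exp(sqrt(2)*x)


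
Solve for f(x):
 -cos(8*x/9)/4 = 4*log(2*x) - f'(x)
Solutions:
 f(x) = C1 + 4*x*log(x) - 4*x + 4*x*log(2) + 9*sin(8*x/9)/32


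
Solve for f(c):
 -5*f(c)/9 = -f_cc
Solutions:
 f(c) = C1*exp(-sqrt(5)*c/3) + C2*exp(sqrt(5)*c/3)


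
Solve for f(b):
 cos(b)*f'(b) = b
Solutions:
 f(b) = C1 + Integral(b/cos(b), b)


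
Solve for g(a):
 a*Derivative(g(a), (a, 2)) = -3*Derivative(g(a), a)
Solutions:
 g(a) = C1 + C2/a^2


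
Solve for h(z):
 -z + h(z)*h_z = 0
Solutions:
 h(z) = -sqrt(C1 + z^2)
 h(z) = sqrt(C1 + z^2)


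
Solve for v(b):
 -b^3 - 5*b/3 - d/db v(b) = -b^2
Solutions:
 v(b) = C1 - b^4/4 + b^3/3 - 5*b^2/6


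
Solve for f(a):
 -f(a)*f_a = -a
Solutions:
 f(a) = -sqrt(C1 + a^2)
 f(a) = sqrt(C1 + a^2)


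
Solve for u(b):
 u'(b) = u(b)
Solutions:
 u(b) = C1*exp(b)


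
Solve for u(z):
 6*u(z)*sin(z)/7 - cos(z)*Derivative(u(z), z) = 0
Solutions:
 u(z) = C1/cos(z)^(6/7)


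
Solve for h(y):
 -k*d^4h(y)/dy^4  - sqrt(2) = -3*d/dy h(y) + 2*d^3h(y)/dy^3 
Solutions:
 h(y) = C1 + C2*exp(-y*((sqrt(((-81 + 16/k^2)^2 - 256/k^4)/k^2)/2 - 81/(2*k) + 8/k^3)^(1/3) + 2/k + 4/(k^2*(sqrt(((-81 + 16/k^2)^2 - 256/k^4)/k^2)/2 - 81/(2*k) + 8/k^3)^(1/3)))/3) + C3*exp(y*((sqrt(((-81 + 16/k^2)^2 - 256/k^4)/k^2)/2 - 81/(2*k) + 8/k^3)^(1/3) - sqrt(3)*I*(sqrt(((-81 + 16/k^2)^2 - 256/k^4)/k^2)/2 - 81/(2*k) + 8/k^3)^(1/3) - 4/k - 16/(k^2*(-1 + sqrt(3)*I)*(sqrt(((-81 + 16/k^2)^2 - 256/k^4)/k^2)/2 - 81/(2*k) + 8/k^3)^(1/3)))/6) + C4*exp(y*((sqrt(((-81 + 16/k^2)^2 - 256/k^4)/k^2)/2 - 81/(2*k) + 8/k^3)^(1/3) + sqrt(3)*I*(sqrt(((-81 + 16/k^2)^2 - 256/k^4)/k^2)/2 - 81/(2*k) + 8/k^3)^(1/3) - 4/k + 16/(k^2*(1 + sqrt(3)*I)*(sqrt(((-81 + 16/k^2)^2 - 256/k^4)/k^2)/2 - 81/(2*k) + 8/k^3)^(1/3)))/6) + sqrt(2)*y/3


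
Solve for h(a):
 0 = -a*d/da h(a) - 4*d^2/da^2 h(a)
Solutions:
 h(a) = C1 + C2*erf(sqrt(2)*a/4)


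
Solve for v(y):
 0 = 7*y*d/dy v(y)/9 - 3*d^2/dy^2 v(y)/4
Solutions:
 v(y) = C1 + C2*erfi(sqrt(42)*y/9)


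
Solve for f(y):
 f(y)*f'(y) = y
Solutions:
 f(y) = -sqrt(C1 + y^2)
 f(y) = sqrt(C1 + y^2)


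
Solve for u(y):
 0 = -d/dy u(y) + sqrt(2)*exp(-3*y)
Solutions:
 u(y) = C1 - sqrt(2)*exp(-3*y)/3


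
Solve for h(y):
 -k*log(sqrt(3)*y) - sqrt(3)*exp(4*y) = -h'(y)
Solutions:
 h(y) = C1 + k*y*log(y) + k*y*(-1 + log(3)/2) + sqrt(3)*exp(4*y)/4


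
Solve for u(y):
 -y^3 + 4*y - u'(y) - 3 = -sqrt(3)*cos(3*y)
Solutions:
 u(y) = C1 - y^4/4 + 2*y^2 - 3*y + sqrt(3)*sin(3*y)/3


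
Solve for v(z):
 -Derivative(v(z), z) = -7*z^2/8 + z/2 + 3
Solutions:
 v(z) = C1 + 7*z^3/24 - z^2/4 - 3*z


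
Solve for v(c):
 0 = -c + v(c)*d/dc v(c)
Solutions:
 v(c) = -sqrt(C1 + c^2)
 v(c) = sqrt(C1 + c^2)


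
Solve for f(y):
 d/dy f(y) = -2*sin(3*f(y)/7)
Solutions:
 2*y + 7*log(cos(3*f(y)/7) - 1)/6 - 7*log(cos(3*f(y)/7) + 1)/6 = C1


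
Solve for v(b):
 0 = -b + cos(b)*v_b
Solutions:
 v(b) = C1 + Integral(b/cos(b), b)


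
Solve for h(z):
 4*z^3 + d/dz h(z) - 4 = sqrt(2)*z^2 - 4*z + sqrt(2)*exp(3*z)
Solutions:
 h(z) = C1 - z^4 + sqrt(2)*z^3/3 - 2*z^2 + 4*z + sqrt(2)*exp(3*z)/3


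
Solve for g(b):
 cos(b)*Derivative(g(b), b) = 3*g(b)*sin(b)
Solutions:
 g(b) = C1/cos(b)^3


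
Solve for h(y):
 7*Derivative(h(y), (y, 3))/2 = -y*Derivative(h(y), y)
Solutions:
 h(y) = C1 + Integral(C2*airyai(-2^(1/3)*7^(2/3)*y/7) + C3*airybi(-2^(1/3)*7^(2/3)*y/7), y)


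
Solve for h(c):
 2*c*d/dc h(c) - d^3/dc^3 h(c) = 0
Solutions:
 h(c) = C1 + Integral(C2*airyai(2^(1/3)*c) + C3*airybi(2^(1/3)*c), c)


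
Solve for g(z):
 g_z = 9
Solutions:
 g(z) = C1 + 9*z


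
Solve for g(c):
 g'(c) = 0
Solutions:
 g(c) = C1


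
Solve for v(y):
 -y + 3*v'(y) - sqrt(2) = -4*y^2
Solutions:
 v(y) = C1 - 4*y^3/9 + y^2/6 + sqrt(2)*y/3


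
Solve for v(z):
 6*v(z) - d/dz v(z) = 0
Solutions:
 v(z) = C1*exp(6*z)


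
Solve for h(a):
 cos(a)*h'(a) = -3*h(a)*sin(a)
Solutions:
 h(a) = C1*cos(a)^3


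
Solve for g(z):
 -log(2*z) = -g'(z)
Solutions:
 g(z) = C1 + z*log(z) - z + z*log(2)


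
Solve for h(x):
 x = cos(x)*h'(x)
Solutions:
 h(x) = C1 + Integral(x/cos(x), x)


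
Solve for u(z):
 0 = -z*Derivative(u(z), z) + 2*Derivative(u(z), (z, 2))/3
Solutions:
 u(z) = C1 + C2*erfi(sqrt(3)*z/2)


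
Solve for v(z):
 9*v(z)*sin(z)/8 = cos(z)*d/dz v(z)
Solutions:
 v(z) = C1/cos(z)^(9/8)


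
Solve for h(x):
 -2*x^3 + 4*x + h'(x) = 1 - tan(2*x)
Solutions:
 h(x) = C1 + x^4/2 - 2*x^2 + x + log(cos(2*x))/2


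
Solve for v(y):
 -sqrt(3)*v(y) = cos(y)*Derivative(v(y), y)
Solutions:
 v(y) = C1*(sin(y) - 1)^(sqrt(3)/2)/(sin(y) + 1)^(sqrt(3)/2)


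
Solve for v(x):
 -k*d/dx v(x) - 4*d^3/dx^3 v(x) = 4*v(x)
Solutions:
 v(x) = C1*exp(2^(1/3)*x*(6*k/((-3^(1/3) + 3^(5/6)*I)*(sqrt(3)*sqrt(k^3/16 + 27) + 9)^(1/3)) + 6^(1/3)*(sqrt(3)*sqrt(k^3/16 + 27) + 9)^(1/3) - 2^(1/3)*3^(5/6)*I*(sqrt(3)*sqrt(k^3/16 + 27) + 9)^(1/3))/12) + C2*exp(2^(1/3)*x*(-6*k/((3^(1/3) + 3^(5/6)*I)*(sqrt(3)*sqrt(k^3/16 + 27) + 9)^(1/3)) + 6^(1/3)*(sqrt(3)*sqrt(k^3/16 + 27) + 9)^(1/3) + 2^(1/3)*3^(5/6)*I*(sqrt(3)*sqrt(k^3/16 + 27) + 9)^(1/3))/12) + C3*exp(6^(1/3)*x*(3^(1/3)*k/(sqrt(3)*sqrt(k^3/16 + 27) + 9)^(1/3) - 2*2^(1/3)*(sqrt(3)*sqrt(k^3/16 + 27) + 9)^(1/3))/12)


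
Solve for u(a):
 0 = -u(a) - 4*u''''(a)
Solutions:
 u(a) = (C1*sin(a/2) + C2*cos(a/2))*exp(-a/2) + (C3*sin(a/2) + C4*cos(a/2))*exp(a/2)


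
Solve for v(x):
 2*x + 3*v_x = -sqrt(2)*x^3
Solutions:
 v(x) = C1 - sqrt(2)*x^4/12 - x^2/3


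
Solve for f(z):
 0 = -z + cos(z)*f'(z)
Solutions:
 f(z) = C1 + Integral(z/cos(z), z)


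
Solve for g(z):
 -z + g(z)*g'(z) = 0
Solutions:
 g(z) = -sqrt(C1 + z^2)
 g(z) = sqrt(C1 + z^2)


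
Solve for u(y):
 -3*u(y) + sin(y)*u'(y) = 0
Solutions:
 u(y) = C1*(cos(y) - 1)^(3/2)/(cos(y) + 1)^(3/2)


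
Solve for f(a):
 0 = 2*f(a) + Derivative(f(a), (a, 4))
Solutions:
 f(a) = (C1*sin(2^(3/4)*a/2) + C2*cos(2^(3/4)*a/2))*exp(-2^(3/4)*a/2) + (C3*sin(2^(3/4)*a/2) + C4*cos(2^(3/4)*a/2))*exp(2^(3/4)*a/2)


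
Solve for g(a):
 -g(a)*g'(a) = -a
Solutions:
 g(a) = -sqrt(C1 + a^2)
 g(a) = sqrt(C1 + a^2)


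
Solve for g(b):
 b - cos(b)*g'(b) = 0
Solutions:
 g(b) = C1 + Integral(b/cos(b), b)


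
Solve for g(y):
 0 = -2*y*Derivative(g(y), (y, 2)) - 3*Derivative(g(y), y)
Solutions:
 g(y) = C1 + C2/sqrt(y)


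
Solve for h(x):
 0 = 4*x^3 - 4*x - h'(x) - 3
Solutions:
 h(x) = C1 + x^4 - 2*x^2 - 3*x


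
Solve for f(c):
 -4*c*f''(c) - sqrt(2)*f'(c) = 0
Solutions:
 f(c) = C1 + C2*c^(1 - sqrt(2)/4)


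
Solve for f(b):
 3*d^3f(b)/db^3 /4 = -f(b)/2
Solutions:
 f(b) = C3*exp(-2^(1/3)*3^(2/3)*b/3) + (C1*sin(2^(1/3)*3^(1/6)*b/2) + C2*cos(2^(1/3)*3^(1/6)*b/2))*exp(2^(1/3)*3^(2/3)*b/6)


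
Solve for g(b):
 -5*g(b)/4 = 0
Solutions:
 g(b) = 0


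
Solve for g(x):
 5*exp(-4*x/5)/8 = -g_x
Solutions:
 g(x) = C1 + 25*exp(-4*x/5)/32


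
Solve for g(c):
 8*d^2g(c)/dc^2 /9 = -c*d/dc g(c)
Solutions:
 g(c) = C1 + C2*erf(3*c/4)


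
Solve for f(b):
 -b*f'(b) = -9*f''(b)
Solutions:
 f(b) = C1 + C2*erfi(sqrt(2)*b/6)


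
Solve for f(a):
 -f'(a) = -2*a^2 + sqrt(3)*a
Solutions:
 f(a) = C1 + 2*a^3/3 - sqrt(3)*a^2/2


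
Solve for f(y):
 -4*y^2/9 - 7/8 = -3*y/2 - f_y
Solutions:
 f(y) = C1 + 4*y^3/27 - 3*y^2/4 + 7*y/8


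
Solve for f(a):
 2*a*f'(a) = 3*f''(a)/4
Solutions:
 f(a) = C1 + C2*erfi(2*sqrt(3)*a/3)


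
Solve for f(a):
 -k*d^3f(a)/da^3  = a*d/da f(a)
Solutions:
 f(a) = C1 + Integral(C2*airyai(a*(-1/k)^(1/3)) + C3*airybi(a*(-1/k)^(1/3)), a)


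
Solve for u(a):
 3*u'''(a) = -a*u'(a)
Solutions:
 u(a) = C1 + Integral(C2*airyai(-3^(2/3)*a/3) + C3*airybi(-3^(2/3)*a/3), a)
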